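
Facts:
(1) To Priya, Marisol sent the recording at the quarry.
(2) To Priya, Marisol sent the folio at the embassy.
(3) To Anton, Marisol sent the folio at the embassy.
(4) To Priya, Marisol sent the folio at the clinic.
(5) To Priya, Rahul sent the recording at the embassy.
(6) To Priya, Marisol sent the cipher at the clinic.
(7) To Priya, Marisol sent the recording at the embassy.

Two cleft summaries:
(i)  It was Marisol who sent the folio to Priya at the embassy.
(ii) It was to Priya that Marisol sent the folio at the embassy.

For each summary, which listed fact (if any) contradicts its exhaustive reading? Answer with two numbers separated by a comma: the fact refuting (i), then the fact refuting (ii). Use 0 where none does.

0, 3

Summary (i) focuses "Marisol" (the agent); background the folio as thing and Priya as recipient and at the embassy as setting. No fact matches that background with a different agent, so 0.
Summary (ii) focuses "Priya" (the recipient); background Marisol as agent and the folio as thing and at the embassy as setting. Fact (3) matches that background with recipient = Anton — refutes (ii).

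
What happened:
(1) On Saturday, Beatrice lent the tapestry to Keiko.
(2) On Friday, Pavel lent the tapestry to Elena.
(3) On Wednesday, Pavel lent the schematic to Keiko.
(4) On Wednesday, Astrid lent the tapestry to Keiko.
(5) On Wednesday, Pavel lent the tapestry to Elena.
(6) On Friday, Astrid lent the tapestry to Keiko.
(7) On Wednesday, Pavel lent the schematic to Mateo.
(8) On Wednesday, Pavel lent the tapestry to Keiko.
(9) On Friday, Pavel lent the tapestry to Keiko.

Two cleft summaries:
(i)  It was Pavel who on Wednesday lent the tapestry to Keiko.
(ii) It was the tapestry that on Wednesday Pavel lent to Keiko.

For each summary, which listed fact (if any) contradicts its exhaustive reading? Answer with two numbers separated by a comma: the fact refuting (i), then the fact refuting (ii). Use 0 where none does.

4, 3

Summary (i) focuses "Pavel" (the agent); background thing = the tapestry, recipient = Keiko, setting = on Wednesday. Fact (4) matches that background with agent = Astrid — refutes (i).
Summary (ii) focuses "the tapestry" (the thing); background agent = Pavel, recipient = Keiko, setting = on Wednesday. Fact (3) matches that background with thing = the schematic — refutes (ii).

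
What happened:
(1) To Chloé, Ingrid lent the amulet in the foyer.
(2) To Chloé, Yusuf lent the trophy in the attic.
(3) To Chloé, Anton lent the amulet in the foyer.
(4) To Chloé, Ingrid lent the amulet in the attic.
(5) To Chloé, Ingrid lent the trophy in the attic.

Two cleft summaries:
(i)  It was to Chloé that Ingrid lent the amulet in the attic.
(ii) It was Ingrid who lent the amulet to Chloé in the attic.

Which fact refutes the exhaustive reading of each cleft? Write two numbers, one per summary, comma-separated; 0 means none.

(i): focus "Chloé". No fact shares agent = Ingrid, thing = the amulet, setting = in the attic with a different recipient. 0.
(ii): focus "Ingrid". No fact shares thing = the amulet, recipient = Chloé, setting = in the attic with a different agent. 0.

0, 0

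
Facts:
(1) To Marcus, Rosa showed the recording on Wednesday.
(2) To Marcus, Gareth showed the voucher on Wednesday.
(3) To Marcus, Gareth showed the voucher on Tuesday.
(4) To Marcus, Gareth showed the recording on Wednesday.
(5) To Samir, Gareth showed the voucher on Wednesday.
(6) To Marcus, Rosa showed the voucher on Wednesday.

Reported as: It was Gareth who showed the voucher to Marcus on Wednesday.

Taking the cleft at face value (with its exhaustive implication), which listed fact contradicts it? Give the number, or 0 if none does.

6

Focus of the cleft: "Gareth" (the agent). Presupposed background: same thing, recipient, setting (the voucher / Marcus / on Wednesday).
The exhaustive reading says no other agent fits that background.
But fact (6) also has same thing, recipient, setting (the voucher / Marcus / on Wednesday), with agent = Rosa — so the exhaustive reading fails.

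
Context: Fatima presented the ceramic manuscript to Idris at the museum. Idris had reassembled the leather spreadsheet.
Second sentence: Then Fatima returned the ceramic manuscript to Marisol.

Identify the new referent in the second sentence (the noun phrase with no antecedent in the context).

Marisol

"Fatima" and "the ceramic manuscript" in the second sentence are given — already mentioned in the context.
"Marisol" has no antecedent in the context; it is discourse-new.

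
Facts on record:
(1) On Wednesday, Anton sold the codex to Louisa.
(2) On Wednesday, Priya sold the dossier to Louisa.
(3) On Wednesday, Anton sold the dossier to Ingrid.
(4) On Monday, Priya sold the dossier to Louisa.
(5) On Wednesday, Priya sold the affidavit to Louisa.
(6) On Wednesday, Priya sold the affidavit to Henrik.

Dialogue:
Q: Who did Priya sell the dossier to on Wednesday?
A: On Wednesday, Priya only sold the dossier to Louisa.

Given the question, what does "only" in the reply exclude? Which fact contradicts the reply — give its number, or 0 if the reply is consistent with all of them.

0

The question "Who did ... to ...?" targets the recipient, so in the reply the focus falls on "Louisa".
So "only" ranges over recipients; the rest (same agent, thing, setting (Priya / the dossier / on Wednesday)) is presupposed.
No listed fact shares that background with another recipient. Nothing contradicts the reply.
(Fact (5) would refute a reading with focus on the thing — but that is not what the question asks.)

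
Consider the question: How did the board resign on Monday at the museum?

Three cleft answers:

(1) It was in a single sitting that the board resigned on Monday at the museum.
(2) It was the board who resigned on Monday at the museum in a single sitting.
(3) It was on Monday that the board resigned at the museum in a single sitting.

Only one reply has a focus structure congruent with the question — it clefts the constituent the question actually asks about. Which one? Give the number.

The question word "how" targets the manner.
Option (1) clefts "in a single sitting" — that matches what the question asks about.
Option (2) clefts "the board" — the subject (agent), not what was asked.
Option (3) clefts "on Monday" — the time, not what was asked.
So the congruent reply is (1).

1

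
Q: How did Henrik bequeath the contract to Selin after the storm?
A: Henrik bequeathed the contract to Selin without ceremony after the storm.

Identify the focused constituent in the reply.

The wh-word "how" asks about the manner.
In the answer, "Henrik", "the contract", "to Selin" and "after the storm" are given — repeated from the question.
The constituent filling the manner gap is "without ceremony"; that is the focus and would carry nuclear stress.

without ceremony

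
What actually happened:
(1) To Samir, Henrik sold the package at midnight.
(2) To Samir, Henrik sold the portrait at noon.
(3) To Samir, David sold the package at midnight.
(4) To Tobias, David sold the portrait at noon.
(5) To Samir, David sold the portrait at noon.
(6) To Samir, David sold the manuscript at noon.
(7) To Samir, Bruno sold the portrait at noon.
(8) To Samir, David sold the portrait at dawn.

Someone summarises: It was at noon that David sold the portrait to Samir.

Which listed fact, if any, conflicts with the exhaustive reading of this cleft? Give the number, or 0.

Focus of the cleft: "at noon" (the setting). Presupposed background: agent = David, thing = the portrait, recipient = Samir.
The exhaustive reading says no other setting fits that background.
Fact (8) shares the background but with setting = at dawn; exhaustivity is violated.

8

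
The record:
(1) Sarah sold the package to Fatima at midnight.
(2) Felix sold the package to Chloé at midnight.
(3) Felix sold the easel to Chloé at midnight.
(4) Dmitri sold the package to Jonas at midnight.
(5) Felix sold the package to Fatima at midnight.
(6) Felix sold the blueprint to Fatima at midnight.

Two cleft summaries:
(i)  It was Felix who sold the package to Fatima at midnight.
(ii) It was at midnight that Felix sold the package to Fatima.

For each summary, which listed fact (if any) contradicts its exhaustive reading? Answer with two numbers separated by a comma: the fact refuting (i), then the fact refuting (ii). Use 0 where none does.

(i): focus "Felix". Looking for thing = the package, recipient = Fatima, setting = at midnight with some other agent — fact (1) has Sarah there. Refuted.
(ii): focus "at midnight". No fact shares agent = Felix, thing = the package, recipient = Fatima with a different setting. 0.

1, 0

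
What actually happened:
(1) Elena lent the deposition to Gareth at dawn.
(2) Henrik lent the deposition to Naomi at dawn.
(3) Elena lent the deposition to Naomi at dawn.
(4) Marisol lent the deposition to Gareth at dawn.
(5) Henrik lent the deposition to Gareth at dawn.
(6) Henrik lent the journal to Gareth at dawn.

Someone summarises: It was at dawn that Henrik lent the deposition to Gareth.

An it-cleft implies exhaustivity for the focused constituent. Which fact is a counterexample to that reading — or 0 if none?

The cleft puts "at dawn" in focus and presupposes the open proposition with agent = Henrik, thing = the deposition, recipient = Gareth.
The exhaustive reading says no other setting fits that background.
Every other fact differs from the presupposition on some backgrounded slot, so none challenges the exhaustivity.

0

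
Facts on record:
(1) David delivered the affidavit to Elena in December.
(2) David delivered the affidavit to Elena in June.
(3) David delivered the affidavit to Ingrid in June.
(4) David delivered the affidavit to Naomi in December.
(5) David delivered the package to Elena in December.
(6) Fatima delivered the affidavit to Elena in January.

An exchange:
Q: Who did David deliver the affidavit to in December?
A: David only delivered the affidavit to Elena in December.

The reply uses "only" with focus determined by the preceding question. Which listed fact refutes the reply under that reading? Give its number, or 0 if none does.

4

The question "Who did ... to ...?" targets the recipient, so in the reply the focus falls on "Elena".
So "only" ranges over recipients; the rest (same agent, thing, setting (David / the affidavit / in December)) is presupposed.
Fact (4) shares the background with a different recipient (Naomi) — counterexample.
(Fact (5) would refute a reading with focus on the thing — but that is not what the question asks.)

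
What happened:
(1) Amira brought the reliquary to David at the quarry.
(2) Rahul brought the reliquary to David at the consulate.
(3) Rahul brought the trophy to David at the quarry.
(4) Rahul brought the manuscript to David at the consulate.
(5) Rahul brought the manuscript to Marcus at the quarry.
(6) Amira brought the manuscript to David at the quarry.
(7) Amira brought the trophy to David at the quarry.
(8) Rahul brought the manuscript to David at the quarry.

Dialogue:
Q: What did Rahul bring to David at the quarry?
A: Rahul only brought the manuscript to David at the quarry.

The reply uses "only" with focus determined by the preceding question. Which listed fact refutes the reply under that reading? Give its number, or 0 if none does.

Answering "What did ...?" puts focus on the thing — here, "the manuscript".
"Only" then excludes alternative things while the background — Rahul as agent and David as recipient and at the quarry as setting — is held fixed.
Fact (3) keeps Rahul as agent and David as recipient and at the quarry as setting but has thing = the trophy; that refutes the reply.
(Fact (5) would refute a reading with focus on the recipient — but that is not what the question asks.)

3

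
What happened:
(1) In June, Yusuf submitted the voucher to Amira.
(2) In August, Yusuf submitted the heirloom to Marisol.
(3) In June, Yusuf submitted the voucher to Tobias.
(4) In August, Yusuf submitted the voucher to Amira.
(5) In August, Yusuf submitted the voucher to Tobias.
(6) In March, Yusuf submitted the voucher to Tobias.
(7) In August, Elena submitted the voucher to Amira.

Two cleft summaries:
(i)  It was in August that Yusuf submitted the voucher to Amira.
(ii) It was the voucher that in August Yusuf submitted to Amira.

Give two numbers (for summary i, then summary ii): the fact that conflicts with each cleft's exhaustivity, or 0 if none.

1, 0

(i): focus "in August". Looking for same agent, thing, recipient (Yusuf / the voucher / Amira) with some other setting — fact (1) has in June there. Refuted.
(ii): focus "the voucher". No fact shares same agent, recipient, setting (Yusuf / Amira / in August) with a different thing. 0.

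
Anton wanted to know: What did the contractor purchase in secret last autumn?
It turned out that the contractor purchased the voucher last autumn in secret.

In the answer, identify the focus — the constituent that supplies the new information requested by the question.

the voucher

The wh-word "what" asks about the direct object.
In the answer, "the contractor", "last autumn" and "in secret" are given — repeated from the question.
The constituent filling the direct object gap is "the voucher"; that is the focus and would carry nuclear stress.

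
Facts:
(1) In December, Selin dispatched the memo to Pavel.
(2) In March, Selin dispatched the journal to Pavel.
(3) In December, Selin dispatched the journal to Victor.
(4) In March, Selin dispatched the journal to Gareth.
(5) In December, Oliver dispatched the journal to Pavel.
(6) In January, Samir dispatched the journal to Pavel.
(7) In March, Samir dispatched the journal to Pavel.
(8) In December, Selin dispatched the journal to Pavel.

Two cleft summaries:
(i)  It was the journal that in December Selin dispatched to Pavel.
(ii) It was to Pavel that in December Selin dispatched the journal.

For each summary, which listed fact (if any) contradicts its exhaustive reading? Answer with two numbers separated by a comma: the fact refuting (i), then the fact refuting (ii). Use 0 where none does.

Summary (i) focuses "the journal" (the thing); background same agent, recipient, setting (Selin / Pavel / in December). Fact (1) matches that background with thing = the memo — refutes (i).
Summary (ii) focuses "Pavel" (the recipient); background same agent, thing, setting (Selin / the journal / in December). Fact (3) matches that background with recipient = Victor — refutes (ii).

1, 3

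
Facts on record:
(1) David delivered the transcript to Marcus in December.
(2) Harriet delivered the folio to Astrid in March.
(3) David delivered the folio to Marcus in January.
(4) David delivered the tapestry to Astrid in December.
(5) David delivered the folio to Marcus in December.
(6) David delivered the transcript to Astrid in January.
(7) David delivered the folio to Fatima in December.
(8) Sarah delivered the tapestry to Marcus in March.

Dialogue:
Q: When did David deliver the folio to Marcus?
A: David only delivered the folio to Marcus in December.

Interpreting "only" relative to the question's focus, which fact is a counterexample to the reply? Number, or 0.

The question "When did ...?" targets the setting, so in the reply the focus falls on "in December".
"Only" then excludes alternative settings while the background — same agent, thing, recipient (David / the folio / Marcus) — is held fixed.
Fact (3) keeps same agent, thing, recipient (David / the folio / Marcus) but has setting = in January; that refutes the reply.
(Fact (7) would refute a reading with focus on the recipient — but that is not what the question asks.)

3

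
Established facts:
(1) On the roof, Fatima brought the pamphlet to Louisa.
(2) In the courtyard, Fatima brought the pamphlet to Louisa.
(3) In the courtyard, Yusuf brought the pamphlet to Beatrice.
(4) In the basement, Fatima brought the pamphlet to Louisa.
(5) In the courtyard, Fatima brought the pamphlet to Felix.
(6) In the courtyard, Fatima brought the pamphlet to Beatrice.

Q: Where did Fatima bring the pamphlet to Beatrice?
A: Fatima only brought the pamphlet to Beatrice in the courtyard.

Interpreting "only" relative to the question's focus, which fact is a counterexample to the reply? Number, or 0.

0

The question "Where did ...?" targets the setting, so in the reply the focus falls on "in the courtyard".
So "only" ranges over settings; the rest (Fatima as agent and the pamphlet as thing and Beatrice as recipient) is presupposed.
No fact keeps Fatima as agent and the pamphlet as thing and Beatrice as recipient while changing the setting; every other fact differs on something backgrounded. The reply stands.
(Fact (2) would refute a reading with focus on the recipient — but that is not what the question asks.)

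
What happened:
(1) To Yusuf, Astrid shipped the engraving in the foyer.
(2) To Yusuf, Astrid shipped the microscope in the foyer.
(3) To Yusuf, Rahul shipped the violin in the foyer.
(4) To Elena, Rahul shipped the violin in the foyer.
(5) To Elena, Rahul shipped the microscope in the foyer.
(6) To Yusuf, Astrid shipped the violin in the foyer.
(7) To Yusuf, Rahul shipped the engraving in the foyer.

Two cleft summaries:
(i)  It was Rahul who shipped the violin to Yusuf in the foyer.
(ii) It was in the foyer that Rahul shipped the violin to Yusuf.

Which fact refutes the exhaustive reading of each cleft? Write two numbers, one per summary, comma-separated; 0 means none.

6, 0

Summary (i) focuses "Rahul" (the agent); background the violin as thing and Yusuf as recipient and in the foyer as setting. Fact (6) matches that background with agent = Astrid — refutes (i).
Summary (ii) focuses "in the foyer" (the setting); background Rahul as agent and the violin as thing and Yusuf as recipient. No fact matches that background with a different setting, so 0.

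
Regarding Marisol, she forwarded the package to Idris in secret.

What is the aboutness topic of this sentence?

Marisol

The construction explicitly marks "Marisol" as what the sentence is about — the topic.
The remainder of the clause is the comment (what is said about the topic).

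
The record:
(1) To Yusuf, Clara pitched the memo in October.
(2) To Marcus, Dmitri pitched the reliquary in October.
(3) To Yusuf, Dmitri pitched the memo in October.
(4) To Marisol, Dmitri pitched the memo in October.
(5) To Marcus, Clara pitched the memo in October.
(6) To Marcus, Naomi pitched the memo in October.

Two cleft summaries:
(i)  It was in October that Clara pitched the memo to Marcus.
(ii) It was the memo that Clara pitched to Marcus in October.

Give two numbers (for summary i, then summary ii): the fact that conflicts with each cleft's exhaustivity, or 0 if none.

(i): focus "in October". No fact shares agent = Clara, thing = the memo, recipient = Marcus with a different setting. 0.
(ii): focus "the memo". No fact shares agent = Clara, recipient = Marcus, setting = in October with a different thing. 0.

0, 0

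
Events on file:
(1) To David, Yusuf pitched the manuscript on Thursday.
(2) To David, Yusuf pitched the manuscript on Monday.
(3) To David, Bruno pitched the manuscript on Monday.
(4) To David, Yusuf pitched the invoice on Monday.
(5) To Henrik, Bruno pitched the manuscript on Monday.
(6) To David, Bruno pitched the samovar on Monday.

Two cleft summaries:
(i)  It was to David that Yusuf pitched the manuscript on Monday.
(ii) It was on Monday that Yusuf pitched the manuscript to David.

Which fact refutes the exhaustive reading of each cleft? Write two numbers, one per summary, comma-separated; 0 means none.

Summary (i) focuses "David" (the recipient); background agent = Yusuf, thing = the manuscript, setting = on Monday. No fact matches that background with a different recipient, so 0.
Summary (ii) focuses "on Monday" (the setting); background agent = Yusuf, thing = the manuscript, recipient = David. Fact (1) matches that background with setting = on Thursday — refutes (ii).

0, 1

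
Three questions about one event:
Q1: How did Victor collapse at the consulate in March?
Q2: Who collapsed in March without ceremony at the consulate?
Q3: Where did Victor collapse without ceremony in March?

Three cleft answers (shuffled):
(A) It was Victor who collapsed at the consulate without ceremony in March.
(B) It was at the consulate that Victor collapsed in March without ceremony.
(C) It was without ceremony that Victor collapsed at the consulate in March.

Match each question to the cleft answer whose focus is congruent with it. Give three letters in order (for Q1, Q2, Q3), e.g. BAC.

Q1 asks about the manner; cleft (C) focuses "without ceremony", which is the manner — so Q1 → C.
Q2 asks about the subject (agent); cleft (A) focuses "Victor", which is the subject (agent) — so Q2 → A.
Q3 asks about the location; cleft (B) focuses "at the consulate", which is the location — so Q3 → B.
Mapping: Q1→C, Q2→A, Q3→B.

CAB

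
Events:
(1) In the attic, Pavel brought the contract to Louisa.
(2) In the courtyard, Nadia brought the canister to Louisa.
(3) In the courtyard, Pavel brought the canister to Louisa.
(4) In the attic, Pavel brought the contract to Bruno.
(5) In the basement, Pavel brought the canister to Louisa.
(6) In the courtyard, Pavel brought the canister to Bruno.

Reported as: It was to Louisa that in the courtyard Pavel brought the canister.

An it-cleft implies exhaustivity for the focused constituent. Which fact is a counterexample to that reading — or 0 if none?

6

Focus of the cleft: "Louisa" (the recipient). Presupposed background: same agent, thing, setting (Pavel / the canister / in the courtyard).
The exhaustive reading says no other recipient fits that background.
But fact (6) also has same agent, thing, setting (Pavel / the canister / in the courtyard), with recipient = Bruno — so the exhaustive reading fails.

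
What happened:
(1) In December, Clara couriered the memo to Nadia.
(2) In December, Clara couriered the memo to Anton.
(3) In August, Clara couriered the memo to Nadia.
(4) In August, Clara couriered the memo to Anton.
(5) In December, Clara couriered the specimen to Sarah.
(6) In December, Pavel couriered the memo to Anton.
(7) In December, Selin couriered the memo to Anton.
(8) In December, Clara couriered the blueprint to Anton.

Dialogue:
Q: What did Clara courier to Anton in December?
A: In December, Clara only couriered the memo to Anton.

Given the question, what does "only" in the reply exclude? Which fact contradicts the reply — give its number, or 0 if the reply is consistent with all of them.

The question "What did ...?" targets the thing, so in the reply the focus falls on "the memo".
"Only" then excludes alternative things while the background — same agent, recipient, setting (Clara / Anton / in December) — is held fixed.
Fact (8) keeps same agent, recipient, setting (Clara / Anton / in December) but has thing = the blueprint; that refutes the reply.
(Fact (1) would refute a reading with focus on the recipient — but that is not what the question asks.)

8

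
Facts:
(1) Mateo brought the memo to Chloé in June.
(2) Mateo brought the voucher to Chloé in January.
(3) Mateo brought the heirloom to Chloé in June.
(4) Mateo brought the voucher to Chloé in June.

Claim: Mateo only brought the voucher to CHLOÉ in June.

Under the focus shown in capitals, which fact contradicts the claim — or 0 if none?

The capitals mark "Chloé" as focus. So "only" rules out other recipients, with the rest (same agent, thing, setting (Mateo / the voucher / in June)) as background.
No fact matches same agent, thing, setting (Mateo / the voucher / in June) with a different recipient — every other fact differs on at least one backgrounded slot. So no fact refutes it.

0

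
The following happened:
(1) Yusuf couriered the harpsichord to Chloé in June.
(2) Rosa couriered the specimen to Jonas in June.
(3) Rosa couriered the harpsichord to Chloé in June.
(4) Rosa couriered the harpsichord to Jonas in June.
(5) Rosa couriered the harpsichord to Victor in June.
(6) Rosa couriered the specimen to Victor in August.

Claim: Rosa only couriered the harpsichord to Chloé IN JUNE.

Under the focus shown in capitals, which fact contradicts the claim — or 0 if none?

0

The capitals mark "in June" as focus. So "only" rules out other settings, with the rest (Rosa as agent and the harpsichord as thing and Chloé as recipient) as background.
Every other fact changes something in the background, not just the setting. Nothing refutes the claim.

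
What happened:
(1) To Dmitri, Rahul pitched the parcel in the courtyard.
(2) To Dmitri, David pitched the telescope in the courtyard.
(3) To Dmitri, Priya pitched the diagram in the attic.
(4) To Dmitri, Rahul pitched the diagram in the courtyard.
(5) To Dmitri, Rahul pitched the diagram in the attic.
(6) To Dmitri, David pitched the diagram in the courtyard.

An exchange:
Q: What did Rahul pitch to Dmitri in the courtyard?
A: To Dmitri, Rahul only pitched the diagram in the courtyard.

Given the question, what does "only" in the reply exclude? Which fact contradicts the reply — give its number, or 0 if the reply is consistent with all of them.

The question "What did ...?" targets the thing, so in the reply the focus falls on "the diagram".
So "only" ranges over things; the rest (Rahul as agent and Dmitri as recipient and in the courtyard as setting) is presupposed.
Fact (1) keeps Rahul as agent and Dmitri as recipient and in the courtyard as setting but has thing = the parcel; that refutes the reply.
(Fact (5) would refute a reading with focus on the setting — but that is not what the question asks.)

1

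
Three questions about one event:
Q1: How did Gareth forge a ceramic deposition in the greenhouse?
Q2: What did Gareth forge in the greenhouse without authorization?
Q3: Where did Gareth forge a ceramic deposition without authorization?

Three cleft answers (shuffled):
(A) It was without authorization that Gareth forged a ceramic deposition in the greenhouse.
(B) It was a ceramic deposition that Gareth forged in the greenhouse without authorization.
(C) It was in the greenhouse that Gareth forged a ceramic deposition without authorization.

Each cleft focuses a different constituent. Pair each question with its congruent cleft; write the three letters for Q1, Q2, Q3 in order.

ABC

Q1 asks about the manner; cleft (A) focuses "without authorization", which is the manner — so Q1 → A.
Q2 asks about the direct object; cleft (B) focuses "a ceramic deposition", which is the direct object — so Q2 → B.
Q3 asks about the location; cleft (C) focuses "in the greenhouse", which is the location — so Q3 → C.
Mapping: Q1→A, Q2→B, Q3→C.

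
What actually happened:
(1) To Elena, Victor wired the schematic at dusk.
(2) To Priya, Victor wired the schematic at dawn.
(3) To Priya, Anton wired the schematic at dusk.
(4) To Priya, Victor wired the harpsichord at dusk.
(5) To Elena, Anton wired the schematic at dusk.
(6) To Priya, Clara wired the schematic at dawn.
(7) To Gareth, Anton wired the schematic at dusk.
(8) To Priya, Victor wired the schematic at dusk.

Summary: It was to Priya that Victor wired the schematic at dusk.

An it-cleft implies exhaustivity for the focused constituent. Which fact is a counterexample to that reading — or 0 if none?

1

The cleft puts "Priya" in focus and presupposes the open proposition with same agent, thing, setting (Victor / the schematic / at dusk).
Exhaustivity: Priya is the only recipient satisfying that background.
But fact (1) also has same agent, thing, setting (Victor / the schematic / at dusk), with recipient = Elena — so the exhaustive reading fails.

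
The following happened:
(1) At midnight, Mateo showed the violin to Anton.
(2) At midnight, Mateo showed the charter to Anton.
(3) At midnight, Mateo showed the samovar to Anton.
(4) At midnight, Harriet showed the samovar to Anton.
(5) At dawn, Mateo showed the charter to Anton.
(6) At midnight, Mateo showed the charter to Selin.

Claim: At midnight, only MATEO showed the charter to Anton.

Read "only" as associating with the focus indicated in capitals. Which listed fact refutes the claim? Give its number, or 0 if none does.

Focus (in capitals) is "Mateo" — the agent. "Only" excludes alternative agents while holding fixed same thing, recipient, setting (the charter / Anton / at midnight).
Every other fact changes something in the background, not just the agent. Nothing refutes the claim.

0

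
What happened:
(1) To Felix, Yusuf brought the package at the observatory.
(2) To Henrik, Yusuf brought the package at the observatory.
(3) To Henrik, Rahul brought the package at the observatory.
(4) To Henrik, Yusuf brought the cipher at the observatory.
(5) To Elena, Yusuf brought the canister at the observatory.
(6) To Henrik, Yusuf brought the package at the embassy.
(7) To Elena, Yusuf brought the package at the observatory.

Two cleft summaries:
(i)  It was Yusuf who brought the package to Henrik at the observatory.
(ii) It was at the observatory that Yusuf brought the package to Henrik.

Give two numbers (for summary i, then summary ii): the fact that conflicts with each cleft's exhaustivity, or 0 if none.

3, 6

Summary (i) focuses "Yusuf" (the agent); background same thing, recipient, setting (the package / Henrik / at the observatory). Fact (3) matches that background with agent = Rahul — refutes (i).
Summary (ii) focuses "at the observatory" (the setting); background same agent, thing, recipient (Yusuf / the package / Henrik). Fact (6) matches that background with setting = at the embassy — refutes (ii).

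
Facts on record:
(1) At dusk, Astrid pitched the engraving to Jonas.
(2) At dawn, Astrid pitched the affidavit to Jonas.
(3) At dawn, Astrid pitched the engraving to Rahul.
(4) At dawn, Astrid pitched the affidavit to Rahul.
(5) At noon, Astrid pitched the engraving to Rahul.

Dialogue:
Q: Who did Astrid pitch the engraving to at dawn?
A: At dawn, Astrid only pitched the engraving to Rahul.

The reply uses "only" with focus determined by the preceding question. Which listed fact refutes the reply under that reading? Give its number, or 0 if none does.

The question "Who did ... to ...?" targets the recipient, so in the reply the focus falls on "Rahul".
So "only" ranges over recipients; the rest (agent = Astrid, thing = the engraving, setting = at dawn) is presupposed.
No fact keeps agent = Astrid, thing = the engraving, setting = at dawn while changing the recipient; every other fact differs on something backgrounded. The reply stands.
(Fact (4) would refute a reading with focus on the thing — but that is not what the question asks.)

0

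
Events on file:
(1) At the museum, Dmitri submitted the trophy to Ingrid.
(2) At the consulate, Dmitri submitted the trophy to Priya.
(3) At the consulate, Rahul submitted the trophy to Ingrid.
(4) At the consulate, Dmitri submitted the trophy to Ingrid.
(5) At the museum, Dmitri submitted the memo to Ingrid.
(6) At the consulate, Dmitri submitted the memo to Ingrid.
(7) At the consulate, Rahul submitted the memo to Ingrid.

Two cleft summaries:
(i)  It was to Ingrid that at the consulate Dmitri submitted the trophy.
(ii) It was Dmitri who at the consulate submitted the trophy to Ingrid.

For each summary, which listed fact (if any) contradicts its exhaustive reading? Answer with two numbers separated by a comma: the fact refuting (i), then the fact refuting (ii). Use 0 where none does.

2, 3

(i): focus "Ingrid". Looking for Dmitri as agent and the trophy as thing and at the consulate as setting with some other recipient — fact (2) has Priya there. Refuted.
(ii): focus "Dmitri". Looking for the trophy as thing and Ingrid as recipient and at the consulate as setting with some other agent — fact (3) has Rahul there. Refuted.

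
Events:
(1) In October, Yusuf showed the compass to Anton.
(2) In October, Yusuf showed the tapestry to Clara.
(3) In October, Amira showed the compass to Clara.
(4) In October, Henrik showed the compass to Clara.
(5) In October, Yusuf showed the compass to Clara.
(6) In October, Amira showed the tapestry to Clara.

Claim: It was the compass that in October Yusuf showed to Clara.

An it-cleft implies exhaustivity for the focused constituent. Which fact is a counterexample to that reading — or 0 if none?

2

Focus of the cleft: "the compass" (the thing). Presupposed background: same agent, recipient, setting (Yusuf / Clara / in October).
Exhaustivity: the compass is the only thing satisfying that background.
But fact (2) also has same agent, recipient, setting (Yusuf / Clara / in October), with thing = the tapestry — so the exhaustive reading fails.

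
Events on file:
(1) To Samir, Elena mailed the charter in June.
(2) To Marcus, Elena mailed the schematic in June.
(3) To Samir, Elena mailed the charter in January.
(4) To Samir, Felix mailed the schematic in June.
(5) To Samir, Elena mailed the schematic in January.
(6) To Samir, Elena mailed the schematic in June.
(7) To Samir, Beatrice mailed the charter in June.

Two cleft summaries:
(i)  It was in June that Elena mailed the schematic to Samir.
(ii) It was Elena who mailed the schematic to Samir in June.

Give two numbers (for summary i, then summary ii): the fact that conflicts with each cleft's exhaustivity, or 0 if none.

Summary (i) focuses "in June" (the setting); background same agent, thing, recipient (Elena / the schematic / Samir). Fact (5) matches that background with setting = in January — refutes (i).
Summary (ii) focuses "Elena" (the agent); background same thing, recipient, setting (the schematic / Samir / in June). Fact (4) matches that background with agent = Felix — refutes (ii).

5, 4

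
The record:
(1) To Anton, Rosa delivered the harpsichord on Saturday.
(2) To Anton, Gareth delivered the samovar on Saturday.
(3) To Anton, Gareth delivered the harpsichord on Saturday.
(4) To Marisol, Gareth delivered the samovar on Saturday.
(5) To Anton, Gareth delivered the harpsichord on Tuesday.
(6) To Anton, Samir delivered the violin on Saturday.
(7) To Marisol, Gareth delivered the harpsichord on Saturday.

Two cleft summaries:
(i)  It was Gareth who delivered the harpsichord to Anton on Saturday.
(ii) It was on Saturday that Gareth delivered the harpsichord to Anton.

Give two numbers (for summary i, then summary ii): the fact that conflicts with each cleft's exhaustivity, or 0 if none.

1, 5

(i): focus "Gareth". Looking for thing = the harpsichord, recipient = Anton, setting = on Saturday with some other agent — fact (1) has Rosa there. Refuted.
(ii): focus "on Saturday". Looking for agent = Gareth, thing = the harpsichord, recipient = Anton with some other setting — fact (5) has on Tuesday there. Refuted.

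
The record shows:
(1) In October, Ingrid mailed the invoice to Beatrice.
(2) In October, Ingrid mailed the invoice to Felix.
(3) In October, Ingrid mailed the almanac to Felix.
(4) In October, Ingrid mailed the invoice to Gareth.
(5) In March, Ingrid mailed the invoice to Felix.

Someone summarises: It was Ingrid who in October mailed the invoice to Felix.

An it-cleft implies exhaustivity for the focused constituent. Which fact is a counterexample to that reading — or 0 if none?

Focus of the cleft: "Ingrid" (the agent). Presupposed background: same thing, recipient, setting (the invoice / Felix / in October).
The exhaustive reading says no other agent fits that background.
Every other fact differs from the presupposition on some backgrounded slot, so none challenges the exhaustivity.

0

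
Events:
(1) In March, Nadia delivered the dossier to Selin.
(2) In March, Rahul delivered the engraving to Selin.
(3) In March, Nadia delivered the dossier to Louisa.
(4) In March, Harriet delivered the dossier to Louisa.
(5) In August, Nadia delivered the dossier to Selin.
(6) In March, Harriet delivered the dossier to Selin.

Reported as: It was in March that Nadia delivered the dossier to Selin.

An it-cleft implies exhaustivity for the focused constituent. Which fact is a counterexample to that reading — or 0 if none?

The cleft puts "in March" in focus and presupposes the open proposition with agent = Nadia, thing = the dossier, recipient = Selin.
Exhaustivity: in March is the only setting satisfying that background.
But fact (5) also has agent = Nadia, thing = the dossier, recipient = Selin, with setting = in August — so the exhaustive reading fails.

5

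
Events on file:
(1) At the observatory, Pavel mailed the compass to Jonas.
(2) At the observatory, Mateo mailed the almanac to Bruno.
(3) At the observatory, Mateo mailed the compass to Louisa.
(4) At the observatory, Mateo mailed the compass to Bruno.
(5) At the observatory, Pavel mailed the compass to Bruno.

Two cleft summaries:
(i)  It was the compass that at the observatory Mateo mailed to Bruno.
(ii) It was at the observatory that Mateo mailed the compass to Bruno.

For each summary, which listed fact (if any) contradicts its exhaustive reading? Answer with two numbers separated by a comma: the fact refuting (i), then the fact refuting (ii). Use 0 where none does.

2, 0

(i): focus "the compass". Looking for agent = Mateo, recipient = Bruno, setting = at the observatory with some other thing — fact (2) has the almanac there. Refuted.
(ii): focus "at the observatory". No fact shares agent = Mateo, thing = the compass, recipient = Bruno with a different setting. 0.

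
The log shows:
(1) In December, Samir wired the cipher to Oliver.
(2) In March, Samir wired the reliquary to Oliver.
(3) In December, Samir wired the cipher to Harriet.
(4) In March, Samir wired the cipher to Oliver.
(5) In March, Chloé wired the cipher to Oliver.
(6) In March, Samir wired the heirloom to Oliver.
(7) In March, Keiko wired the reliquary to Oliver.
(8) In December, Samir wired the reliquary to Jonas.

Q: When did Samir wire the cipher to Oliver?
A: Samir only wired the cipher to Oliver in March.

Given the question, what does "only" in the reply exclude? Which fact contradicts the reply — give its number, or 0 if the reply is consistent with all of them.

1

Answering "When did ...?" puts focus on the setting — here, "in March".
"Only" then excludes alternative settings while the background — agent = Samir, thing = the cipher, recipient = Oliver — is held fixed.
Fact (1) keeps agent = Samir, thing = the cipher, recipient = Oliver but has setting = in December; that refutes the reply.
(Fact (2) would refute a reading with focus on the thing — but that is not what the question asks.)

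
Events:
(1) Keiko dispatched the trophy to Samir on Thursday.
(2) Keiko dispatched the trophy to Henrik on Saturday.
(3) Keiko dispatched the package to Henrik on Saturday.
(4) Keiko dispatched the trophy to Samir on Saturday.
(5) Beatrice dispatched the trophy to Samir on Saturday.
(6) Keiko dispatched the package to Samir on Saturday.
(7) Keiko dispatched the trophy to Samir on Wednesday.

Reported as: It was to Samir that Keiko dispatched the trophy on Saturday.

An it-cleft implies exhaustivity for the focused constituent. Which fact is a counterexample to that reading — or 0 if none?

2

Focus of the cleft: "Samir" (the recipient). Presupposed background: agent = Keiko, thing = the trophy, setting = on Saturday.
The exhaustive reading says no other recipient fits that background.
But fact (2) also has agent = Keiko, thing = the trophy, setting = on Saturday, with recipient = Henrik — so the exhaustive reading fails.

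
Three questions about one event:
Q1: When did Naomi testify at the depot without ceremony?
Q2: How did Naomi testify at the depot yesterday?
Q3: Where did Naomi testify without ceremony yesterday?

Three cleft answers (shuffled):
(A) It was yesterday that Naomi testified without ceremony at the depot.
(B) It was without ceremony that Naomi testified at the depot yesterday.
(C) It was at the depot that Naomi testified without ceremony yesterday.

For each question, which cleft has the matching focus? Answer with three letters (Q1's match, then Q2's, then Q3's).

ABC

Q1 asks about the time; cleft (A) focuses "yesterday", which is the time — so Q1 → A.
Q2 asks about the manner; cleft (B) focuses "without ceremony", which is the manner — so Q2 → B.
Q3 asks about the location; cleft (C) focuses "at the depot", which is the location — so Q3 → C.
Mapping: Q1→A, Q2→B, Q3→C.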